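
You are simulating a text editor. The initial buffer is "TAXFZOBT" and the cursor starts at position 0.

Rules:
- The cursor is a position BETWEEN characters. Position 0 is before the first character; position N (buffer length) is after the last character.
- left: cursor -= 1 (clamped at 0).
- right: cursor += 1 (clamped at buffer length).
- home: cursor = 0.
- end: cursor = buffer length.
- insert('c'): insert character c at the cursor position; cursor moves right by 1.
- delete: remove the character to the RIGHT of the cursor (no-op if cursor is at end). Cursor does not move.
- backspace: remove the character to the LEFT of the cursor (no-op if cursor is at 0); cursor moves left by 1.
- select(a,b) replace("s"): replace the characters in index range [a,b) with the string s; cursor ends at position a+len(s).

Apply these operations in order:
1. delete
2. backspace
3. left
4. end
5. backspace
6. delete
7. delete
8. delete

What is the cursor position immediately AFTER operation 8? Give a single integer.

After op 1 (delete): buf='AXFZOBT' cursor=0
After op 2 (backspace): buf='AXFZOBT' cursor=0
After op 3 (left): buf='AXFZOBT' cursor=0
After op 4 (end): buf='AXFZOBT' cursor=7
After op 5 (backspace): buf='AXFZOB' cursor=6
After op 6 (delete): buf='AXFZOB' cursor=6
After op 7 (delete): buf='AXFZOB' cursor=6
After op 8 (delete): buf='AXFZOB' cursor=6

Answer: 6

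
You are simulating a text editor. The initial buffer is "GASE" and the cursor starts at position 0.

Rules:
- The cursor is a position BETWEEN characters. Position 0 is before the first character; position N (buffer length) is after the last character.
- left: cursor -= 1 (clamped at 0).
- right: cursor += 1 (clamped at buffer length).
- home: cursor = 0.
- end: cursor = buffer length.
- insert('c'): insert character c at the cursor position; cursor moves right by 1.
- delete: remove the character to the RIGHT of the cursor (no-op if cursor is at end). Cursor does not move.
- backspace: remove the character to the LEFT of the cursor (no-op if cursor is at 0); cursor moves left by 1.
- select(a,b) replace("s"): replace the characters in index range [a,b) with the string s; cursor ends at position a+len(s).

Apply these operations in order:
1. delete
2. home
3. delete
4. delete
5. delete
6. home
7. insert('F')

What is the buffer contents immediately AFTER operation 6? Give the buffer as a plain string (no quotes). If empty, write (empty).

After op 1 (delete): buf='ASE' cursor=0
After op 2 (home): buf='ASE' cursor=0
After op 3 (delete): buf='SE' cursor=0
After op 4 (delete): buf='E' cursor=0
After op 5 (delete): buf='(empty)' cursor=0
After op 6 (home): buf='(empty)' cursor=0

Answer: (empty)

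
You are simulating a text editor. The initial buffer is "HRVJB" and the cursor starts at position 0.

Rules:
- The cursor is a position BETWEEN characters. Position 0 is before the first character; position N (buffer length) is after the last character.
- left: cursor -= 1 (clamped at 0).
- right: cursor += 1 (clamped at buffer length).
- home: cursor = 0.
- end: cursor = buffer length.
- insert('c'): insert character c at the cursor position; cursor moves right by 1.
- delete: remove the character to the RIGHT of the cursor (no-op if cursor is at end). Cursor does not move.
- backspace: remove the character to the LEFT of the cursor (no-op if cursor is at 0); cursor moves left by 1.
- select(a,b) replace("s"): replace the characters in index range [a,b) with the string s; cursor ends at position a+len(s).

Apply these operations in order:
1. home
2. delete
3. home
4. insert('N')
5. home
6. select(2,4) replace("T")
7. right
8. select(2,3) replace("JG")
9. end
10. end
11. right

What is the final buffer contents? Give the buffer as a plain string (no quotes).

Answer: NRJGB

Derivation:
After op 1 (home): buf='HRVJB' cursor=0
After op 2 (delete): buf='RVJB' cursor=0
After op 3 (home): buf='RVJB' cursor=0
After op 4 (insert('N')): buf='NRVJB' cursor=1
After op 5 (home): buf='NRVJB' cursor=0
After op 6 (select(2,4) replace("T")): buf='NRTB' cursor=3
After op 7 (right): buf='NRTB' cursor=4
After op 8 (select(2,3) replace("JG")): buf='NRJGB' cursor=4
After op 9 (end): buf='NRJGB' cursor=5
After op 10 (end): buf='NRJGB' cursor=5
After op 11 (right): buf='NRJGB' cursor=5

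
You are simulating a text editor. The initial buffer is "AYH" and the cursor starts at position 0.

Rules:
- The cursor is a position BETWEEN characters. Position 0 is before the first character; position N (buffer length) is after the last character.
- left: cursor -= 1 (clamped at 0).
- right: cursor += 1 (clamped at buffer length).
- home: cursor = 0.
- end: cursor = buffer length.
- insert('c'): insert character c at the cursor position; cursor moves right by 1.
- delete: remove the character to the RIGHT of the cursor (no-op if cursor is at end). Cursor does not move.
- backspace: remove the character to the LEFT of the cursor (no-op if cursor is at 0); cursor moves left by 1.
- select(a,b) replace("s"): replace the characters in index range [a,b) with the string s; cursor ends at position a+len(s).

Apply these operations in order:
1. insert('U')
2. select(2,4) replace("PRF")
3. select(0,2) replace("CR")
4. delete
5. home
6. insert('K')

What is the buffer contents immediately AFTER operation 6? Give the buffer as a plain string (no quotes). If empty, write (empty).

Answer: KCRRF

Derivation:
After op 1 (insert('U')): buf='UAYH' cursor=1
After op 2 (select(2,4) replace("PRF")): buf='UAPRF' cursor=5
After op 3 (select(0,2) replace("CR")): buf='CRPRF' cursor=2
After op 4 (delete): buf='CRRF' cursor=2
After op 5 (home): buf='CRRF' cursor=0
After op 6 (insert('K')): buf='KCRRF' cursor=1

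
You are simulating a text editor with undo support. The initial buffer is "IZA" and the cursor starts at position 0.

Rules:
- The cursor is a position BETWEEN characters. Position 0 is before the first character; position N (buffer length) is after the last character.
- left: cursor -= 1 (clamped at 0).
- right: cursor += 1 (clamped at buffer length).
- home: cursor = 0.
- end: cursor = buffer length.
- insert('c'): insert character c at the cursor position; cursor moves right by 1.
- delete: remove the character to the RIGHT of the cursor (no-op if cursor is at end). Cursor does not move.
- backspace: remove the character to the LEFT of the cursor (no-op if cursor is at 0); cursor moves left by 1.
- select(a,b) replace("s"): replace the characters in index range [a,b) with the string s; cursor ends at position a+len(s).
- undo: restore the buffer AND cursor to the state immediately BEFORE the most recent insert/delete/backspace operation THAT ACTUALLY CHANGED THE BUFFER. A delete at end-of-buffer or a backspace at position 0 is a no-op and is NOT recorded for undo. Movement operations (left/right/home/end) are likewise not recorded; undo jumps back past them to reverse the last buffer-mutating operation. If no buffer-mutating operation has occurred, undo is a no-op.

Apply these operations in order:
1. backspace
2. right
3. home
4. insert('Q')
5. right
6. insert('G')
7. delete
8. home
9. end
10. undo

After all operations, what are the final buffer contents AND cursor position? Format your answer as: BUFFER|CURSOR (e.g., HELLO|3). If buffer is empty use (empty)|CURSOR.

Answer: QIGZA|3

Derivation:
After op 1 (backspace): buf='IZA' cursor=0
After op 2 (right): buf='IZA' cursor=1
After op 3 (home): buf='IZA' cursor=0
After op 4 (insert('Q')): buf='QIZA' cursor=1
After op 5 (right): buf='QIZA' cursor=2
After op 6 (insert('G')): buf='QIGZA' cursor=3
After op 7 (delete): buf='QIGA' cursor=3
After op 8 (home): buf='QIGA' cursor=0
After op 9 (end): buf='QIGA' cursor=4
After op 10 (undo): buf='QIGZA' cursor=3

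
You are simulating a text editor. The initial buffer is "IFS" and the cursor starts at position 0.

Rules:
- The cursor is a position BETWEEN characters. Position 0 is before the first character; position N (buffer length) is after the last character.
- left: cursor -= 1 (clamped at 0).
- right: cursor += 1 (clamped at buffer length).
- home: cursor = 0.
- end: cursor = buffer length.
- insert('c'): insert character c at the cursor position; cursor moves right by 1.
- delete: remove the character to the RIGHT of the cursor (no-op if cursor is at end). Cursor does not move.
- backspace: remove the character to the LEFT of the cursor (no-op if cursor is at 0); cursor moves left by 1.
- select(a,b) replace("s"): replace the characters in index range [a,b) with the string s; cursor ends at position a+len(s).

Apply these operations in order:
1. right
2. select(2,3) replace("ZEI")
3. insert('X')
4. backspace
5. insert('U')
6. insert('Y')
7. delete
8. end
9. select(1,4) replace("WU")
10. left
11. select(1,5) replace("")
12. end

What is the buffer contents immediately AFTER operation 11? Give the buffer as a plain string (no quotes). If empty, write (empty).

After op 1 (right): buf='IFS' cursor=1
After op 2 (select(2,3) replace("ZEI")): buf='IFZEI' cursor=5
After op 3 (insert('X')): buf='IFZEIX' cursor=6
After op 4 (backspace): buf='IFZEI' cursor=5
After op 5 (insert('U')): buf='IFZEIU' cursor=6
After op 6 (insert('Y')): buf='IFZEIUY' cursor=7
After op 7 (delete): buf='IFZEIUY' cursor=7
After op 8 (end): buf='IFZEIUY' cursor=7
After op 9 (select(1,4) replace("WU")): buf='IWUIUY' cursor=3
After op 10 (left): buf='IWUIUY' cursor=2
After op 11 (select(1,5) replace("")): buf='IY' cursor=1

Answer: IY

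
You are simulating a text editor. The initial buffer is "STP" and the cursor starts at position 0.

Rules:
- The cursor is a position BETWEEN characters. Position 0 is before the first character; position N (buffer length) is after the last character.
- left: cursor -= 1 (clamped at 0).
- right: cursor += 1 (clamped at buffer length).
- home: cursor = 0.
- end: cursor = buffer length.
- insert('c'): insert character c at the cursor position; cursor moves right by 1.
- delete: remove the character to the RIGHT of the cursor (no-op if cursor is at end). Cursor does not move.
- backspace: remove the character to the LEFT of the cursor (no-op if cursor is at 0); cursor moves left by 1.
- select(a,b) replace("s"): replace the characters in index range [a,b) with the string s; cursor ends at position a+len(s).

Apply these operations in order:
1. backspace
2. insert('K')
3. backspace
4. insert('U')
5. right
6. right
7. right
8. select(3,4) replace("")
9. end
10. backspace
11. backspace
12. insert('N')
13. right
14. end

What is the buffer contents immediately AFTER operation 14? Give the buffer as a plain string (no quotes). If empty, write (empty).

After op 1 (backspace): buf='STP' cursor=0
After op 2 (insert('K')): buf='KSTP' cursor=1
After op 3 (backspace): buf='STP' cursor=0
After op 4 (insert('U')): buf='USTP' cursor=1
After op 5 (right): buf='USTP' cursor=2
After op 6 (right): buf='USTP' cursor=3
After op 7 (right): buf='USTP' cursor=4
After op 8 (select(3,4) replace("")): buf='UST' cursor=3
After op 9 (end): buf='UST' cursor=3
After op 10 (backspace): buf='US' cursor=2
After op 11 (backspace): buf='U' cursor=1
After op 12 (insert('N')): buf='UN' cursor=2
After op 13 (right): buf='UN' cursor=2
After op 14 (end): buf='UN' cursor=2

Answer: UN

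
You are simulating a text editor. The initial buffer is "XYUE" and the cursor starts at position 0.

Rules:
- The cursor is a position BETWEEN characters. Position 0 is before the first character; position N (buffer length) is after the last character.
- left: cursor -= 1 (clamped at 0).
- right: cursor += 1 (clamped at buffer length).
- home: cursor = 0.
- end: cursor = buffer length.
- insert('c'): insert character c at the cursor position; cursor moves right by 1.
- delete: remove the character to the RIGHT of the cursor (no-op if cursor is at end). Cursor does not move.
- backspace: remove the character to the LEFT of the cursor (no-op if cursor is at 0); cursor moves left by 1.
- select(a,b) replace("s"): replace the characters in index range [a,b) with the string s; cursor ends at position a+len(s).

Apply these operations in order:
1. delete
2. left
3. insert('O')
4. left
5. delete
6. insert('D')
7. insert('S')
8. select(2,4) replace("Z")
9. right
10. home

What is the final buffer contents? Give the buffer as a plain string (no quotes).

Answer: DSZE

Derivation:
After op 1 (delete): buf='YUE' cursor=0
After op 2 (left): buf='YUE' cursor=0
After op 3 (insert('O')): buf='OYUE' cursor=1
After op 4 (left): buf='OYUE' cursor=0
After op 5 (delete): buf='YUE' cursor=0
After op 6 (insert('D')): buf='DYUE' cursor=1
After op 7 (insert('S')): buf='DSYUE' cursor=2
After op 8 (select(2,4) replace("Z")): buf='DSZE' cursor=3
After op 9 (right): buf='DSZE' cursor=4
After op 10 (home): buf='DSZE' cursor=0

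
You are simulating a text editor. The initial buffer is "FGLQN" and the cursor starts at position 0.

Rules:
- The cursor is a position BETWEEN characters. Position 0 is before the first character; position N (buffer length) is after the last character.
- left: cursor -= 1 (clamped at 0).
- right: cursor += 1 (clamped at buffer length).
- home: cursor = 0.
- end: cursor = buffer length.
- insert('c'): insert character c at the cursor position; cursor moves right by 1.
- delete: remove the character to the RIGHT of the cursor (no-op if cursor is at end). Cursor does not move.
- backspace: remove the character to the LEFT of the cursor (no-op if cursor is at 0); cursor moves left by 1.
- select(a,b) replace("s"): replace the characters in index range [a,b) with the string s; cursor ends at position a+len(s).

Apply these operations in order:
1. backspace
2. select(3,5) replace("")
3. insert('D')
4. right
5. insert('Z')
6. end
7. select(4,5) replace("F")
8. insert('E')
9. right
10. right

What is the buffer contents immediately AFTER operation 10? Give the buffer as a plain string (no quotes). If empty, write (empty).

Answer: FGLDFE

Derivation:
After op 1 (backspace): buf='FGLQN' cursor=0
After op 2 (select(3,5) replace("")): buf='FGL' cursor=3
After op 3 (insert('D')): buf='FGLD' cursor=4
After op 4 (right): buf='FGLD' cursor=4
After op 5 (insert('Z')): buf='FGLDZ' cursor=5
After op 6 (end): buf='FGLDZ' cursor=5
After op 7 (select(4,5) replace("F")): buf='FGLDF' cursor=5
After op 8 (insert('E')): buf='FGLDFE' cursor=6
After op 9 (right): buf='FGLDFE' cursor=6
After op 10 (right): buf='FGLDFE' cursor=6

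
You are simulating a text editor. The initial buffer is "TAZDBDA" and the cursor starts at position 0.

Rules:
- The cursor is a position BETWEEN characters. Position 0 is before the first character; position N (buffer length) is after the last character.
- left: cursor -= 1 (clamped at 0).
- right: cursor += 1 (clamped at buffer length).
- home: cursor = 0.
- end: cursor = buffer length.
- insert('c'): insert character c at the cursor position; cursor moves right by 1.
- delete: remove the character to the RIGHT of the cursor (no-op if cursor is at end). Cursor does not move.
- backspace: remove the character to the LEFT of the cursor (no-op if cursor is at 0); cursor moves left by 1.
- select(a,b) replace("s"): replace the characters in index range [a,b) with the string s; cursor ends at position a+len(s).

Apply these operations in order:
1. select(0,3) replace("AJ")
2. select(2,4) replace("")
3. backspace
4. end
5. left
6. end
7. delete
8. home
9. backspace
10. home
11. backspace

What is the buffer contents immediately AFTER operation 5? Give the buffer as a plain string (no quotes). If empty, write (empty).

Answer: ADA

Derivation:
After op 1 (select(0,3) replace("AJ")): buf='AJDBDA' cursor=2
After op 2 (select(2,4) replace("")): buf='AJDA' cursor=2
After op 3 (backspace): buf='ADA' cursor=1
After op 4 (end): buf='ADA' cursor=3
After op 5 (left): buf='ADA' cursor=2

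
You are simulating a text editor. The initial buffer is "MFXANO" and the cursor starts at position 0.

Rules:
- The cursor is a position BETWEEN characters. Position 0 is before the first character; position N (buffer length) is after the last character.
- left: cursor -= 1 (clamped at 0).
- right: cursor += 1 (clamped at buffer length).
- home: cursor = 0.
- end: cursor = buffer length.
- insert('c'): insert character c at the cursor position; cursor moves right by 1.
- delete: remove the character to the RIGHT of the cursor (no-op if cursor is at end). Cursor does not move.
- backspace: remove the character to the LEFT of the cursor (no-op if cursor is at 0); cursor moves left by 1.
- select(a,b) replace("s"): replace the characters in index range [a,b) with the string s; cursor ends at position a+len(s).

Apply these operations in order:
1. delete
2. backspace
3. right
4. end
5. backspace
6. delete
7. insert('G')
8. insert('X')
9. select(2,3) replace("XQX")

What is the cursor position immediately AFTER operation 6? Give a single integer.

After op 1 (delete): buf='FXANO' cursor=0
After op 2 (backspace): buf='FXANO' cursor=0
After op 3 (right): buf='FXANO' cursor=1
After op 4 (end): buf='FXANO' cursor=5
After op 5 (backspace): buf='FXAN' cursor=4
After op 6 (delete): buf='FXAN' cursor=4

Answer: 4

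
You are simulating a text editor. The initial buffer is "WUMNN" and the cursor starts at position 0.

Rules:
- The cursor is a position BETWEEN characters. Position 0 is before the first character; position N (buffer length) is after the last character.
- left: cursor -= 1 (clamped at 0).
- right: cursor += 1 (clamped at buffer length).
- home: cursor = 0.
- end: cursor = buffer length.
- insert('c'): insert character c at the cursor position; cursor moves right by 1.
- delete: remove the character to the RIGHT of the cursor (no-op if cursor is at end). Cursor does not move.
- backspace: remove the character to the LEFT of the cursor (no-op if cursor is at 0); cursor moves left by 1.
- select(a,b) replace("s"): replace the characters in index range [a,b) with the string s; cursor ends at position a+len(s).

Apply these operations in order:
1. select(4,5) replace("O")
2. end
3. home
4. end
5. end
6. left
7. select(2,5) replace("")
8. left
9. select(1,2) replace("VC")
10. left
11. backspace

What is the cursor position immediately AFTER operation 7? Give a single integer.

Answer: 2

Derivation:
After op 1 (select(4,5) replace("O")): buf='WUMNO' cursor=5
After op 2 (end): buf='WUMNO' cursor=5
After op 3 (home): buf='WUMNO' cursor=0
After op 4 (end): buf='WUMNO' cursor=5
After op 5 (end): buf='WUMNO' cursor=5
After op 6 (left): buf='WUMNO' cursor=4
After op 7 (select(2,5) replace("")): buf='WU' cursor=2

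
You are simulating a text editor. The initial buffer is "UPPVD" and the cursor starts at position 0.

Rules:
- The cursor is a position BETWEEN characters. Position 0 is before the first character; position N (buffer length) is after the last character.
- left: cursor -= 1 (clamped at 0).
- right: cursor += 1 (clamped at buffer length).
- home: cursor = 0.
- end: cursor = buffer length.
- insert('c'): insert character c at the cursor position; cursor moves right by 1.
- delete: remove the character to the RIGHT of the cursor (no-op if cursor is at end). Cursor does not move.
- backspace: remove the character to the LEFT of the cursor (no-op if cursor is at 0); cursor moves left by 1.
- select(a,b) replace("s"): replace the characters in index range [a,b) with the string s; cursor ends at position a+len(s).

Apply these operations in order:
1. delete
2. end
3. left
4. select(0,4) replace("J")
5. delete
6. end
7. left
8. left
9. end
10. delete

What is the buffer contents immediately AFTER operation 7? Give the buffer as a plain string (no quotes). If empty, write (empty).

Answer: J

Derivation:
After op 1 (delete): buf='PPVD' cursor=0
After op 2 (end): buf='PPVD' cursor=4
After op 3 (left): buf='PPVD' cursor=3
After op 4 (select(0,4) replace("J")): buf='J' cursor=1
After op 5 (delete): buf='J' cursor=1
After op 6 (end): buf='J' cursor=1
After op 7 (left): buf='J' cursor=0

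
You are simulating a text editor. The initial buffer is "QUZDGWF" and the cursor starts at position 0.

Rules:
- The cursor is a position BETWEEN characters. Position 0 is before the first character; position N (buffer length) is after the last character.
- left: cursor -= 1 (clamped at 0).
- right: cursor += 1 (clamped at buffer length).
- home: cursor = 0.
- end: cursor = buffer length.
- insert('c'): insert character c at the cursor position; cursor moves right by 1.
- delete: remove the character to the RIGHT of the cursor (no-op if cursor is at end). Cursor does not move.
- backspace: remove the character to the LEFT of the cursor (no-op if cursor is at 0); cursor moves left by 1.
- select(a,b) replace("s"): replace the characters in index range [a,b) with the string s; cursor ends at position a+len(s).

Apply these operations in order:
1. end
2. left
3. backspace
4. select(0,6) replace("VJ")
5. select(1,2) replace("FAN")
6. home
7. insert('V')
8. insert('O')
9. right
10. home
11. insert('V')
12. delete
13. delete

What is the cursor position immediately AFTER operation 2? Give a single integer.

After op 1 (end): buf='QUZDGWF' cursor=7
After op 2 (left): buf='QUZDGWF' cursor=6

Answer: 6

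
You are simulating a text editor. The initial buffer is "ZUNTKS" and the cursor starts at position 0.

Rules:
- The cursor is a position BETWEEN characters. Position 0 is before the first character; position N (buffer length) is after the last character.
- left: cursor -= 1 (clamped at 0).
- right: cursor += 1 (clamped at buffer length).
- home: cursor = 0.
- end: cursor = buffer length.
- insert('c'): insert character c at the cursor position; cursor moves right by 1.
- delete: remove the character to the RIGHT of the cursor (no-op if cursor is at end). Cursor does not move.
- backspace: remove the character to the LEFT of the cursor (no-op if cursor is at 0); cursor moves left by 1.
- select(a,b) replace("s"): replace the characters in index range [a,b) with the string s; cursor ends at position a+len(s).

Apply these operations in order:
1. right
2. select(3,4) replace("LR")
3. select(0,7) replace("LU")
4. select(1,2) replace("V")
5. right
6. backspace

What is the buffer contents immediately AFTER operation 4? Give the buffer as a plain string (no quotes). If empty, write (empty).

After op 1 (right): buf='ZUNTKS' cursor=1
After op 2 (select(3,4) replace("LR")): buf='ZUNLRKS' cursor=5
After op 3 (select(0,7) replace("LU")): buf='LU' cursor=2
After op 4 (select(1,2) replace("V")): buf='LV' cursor=2

Answer: LV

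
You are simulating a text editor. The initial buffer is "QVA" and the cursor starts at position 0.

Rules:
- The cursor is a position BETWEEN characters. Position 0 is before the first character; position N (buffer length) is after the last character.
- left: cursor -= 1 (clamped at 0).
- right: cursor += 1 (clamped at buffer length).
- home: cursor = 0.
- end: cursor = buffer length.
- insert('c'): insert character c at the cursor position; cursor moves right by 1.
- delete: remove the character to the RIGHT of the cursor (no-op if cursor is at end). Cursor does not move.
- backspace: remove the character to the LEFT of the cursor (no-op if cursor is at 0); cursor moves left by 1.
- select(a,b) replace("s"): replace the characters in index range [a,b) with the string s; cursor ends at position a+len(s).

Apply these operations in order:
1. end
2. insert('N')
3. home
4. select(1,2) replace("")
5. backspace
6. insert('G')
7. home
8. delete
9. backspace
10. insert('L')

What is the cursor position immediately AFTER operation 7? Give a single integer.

After op 1 (end): buf='QVA' cursor=3
After op 2 (insert('N')): buf='QVAN' cursor=4
After op 3 (home): buf='QVAN' cursor=0
After op 4 (select(1,2) replace("")): buf='QAN' cursor=1
After op 5 (backspace): buf='AN' cursor=0
After op 6 (insert('G')): buf='GAN' cursor=1
After op 7 (home): buf='GAN' cursor=0

Answer: 0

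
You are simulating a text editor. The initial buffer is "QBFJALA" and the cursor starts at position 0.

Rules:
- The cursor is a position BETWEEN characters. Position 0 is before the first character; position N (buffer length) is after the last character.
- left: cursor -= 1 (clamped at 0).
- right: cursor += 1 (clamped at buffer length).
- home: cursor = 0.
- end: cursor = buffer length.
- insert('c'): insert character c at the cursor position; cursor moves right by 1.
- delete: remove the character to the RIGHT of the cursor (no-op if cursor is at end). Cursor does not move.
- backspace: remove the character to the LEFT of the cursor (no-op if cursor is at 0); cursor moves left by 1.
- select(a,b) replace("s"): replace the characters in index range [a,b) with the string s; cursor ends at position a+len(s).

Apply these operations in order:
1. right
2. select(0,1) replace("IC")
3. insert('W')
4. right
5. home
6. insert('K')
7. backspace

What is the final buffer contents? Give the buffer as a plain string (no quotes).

Answer: ICWBFJALA

Derivation:
After op 1 (right): buf='QBFJALA' cursor=1
After op 2 (select(0,1) replace("IC")): buf='ICBFJALA' cursor=2
After op 3 (insert('W')): buf='ICWBFJALA' cursor=3
After op 4 (right): buf='ICWBFJALA' cursor=4
After op 5 (home): buf='ICWBFJALA' cursor=0
After op 6 (insert('K')): buf='KICWBFJALA' cursor=1
After op 7 (backspace): buf='ICWBFJALA' cursor=0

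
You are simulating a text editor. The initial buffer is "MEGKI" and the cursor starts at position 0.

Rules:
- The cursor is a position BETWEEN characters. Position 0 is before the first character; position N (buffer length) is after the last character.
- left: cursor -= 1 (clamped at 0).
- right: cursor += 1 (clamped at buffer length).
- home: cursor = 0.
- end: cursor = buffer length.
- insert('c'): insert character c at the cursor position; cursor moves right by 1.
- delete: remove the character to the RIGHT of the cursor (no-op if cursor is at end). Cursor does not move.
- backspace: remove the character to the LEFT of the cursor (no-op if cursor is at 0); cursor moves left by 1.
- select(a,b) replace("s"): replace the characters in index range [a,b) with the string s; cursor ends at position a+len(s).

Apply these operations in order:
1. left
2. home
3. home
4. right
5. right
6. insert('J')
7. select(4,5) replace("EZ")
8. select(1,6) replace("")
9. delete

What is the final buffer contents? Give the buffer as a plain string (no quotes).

After op 1 (left): buf='MEGKI' cursor=0
After op 2 (home): buf='MEGKI' cursor=0
After op 3 (home): buf='MEGKI' cursor=0
After op 4 (right): buf='MEGKI' cursor=1
After op 5 (right): buf='MEGKI' cursor=2
After op 6 (insert('J')): buf='MEJGKI' cursor=3
After op 7 (select(4,5) replace("EZ")): buf='MEJGEZI' cursor=6
After op 8 (select(1,6) replace("")): buf='MI' cursor=1
After op 9 (delete): buf='M' cursor=1

Answer: M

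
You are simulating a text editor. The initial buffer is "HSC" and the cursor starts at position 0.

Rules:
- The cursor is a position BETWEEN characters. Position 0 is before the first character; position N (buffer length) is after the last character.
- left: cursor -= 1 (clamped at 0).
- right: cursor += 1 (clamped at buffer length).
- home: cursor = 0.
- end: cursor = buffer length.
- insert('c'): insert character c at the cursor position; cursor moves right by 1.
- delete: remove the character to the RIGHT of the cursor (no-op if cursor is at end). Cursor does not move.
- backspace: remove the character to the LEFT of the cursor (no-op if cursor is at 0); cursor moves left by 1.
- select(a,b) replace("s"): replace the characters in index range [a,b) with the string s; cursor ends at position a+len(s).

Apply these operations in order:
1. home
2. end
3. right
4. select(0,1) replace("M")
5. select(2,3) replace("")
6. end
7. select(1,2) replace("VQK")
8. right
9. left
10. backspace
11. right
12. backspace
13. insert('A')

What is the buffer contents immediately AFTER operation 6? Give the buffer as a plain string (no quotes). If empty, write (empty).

Answer: MS

Derivation:
After op 1 (home): buf='HSC' cursor=0
After op 2 (end): buf='HSC' cursor=3
After op 3 (right): buf='HSC' cursor=3
After op 4 (select(0,1) replace("M")): buf='MSC' cursor=1
After op 5 (select(2,3) replace("")): buf='MS' cursor=2
After op 6 (end): buf='MS' cursor=2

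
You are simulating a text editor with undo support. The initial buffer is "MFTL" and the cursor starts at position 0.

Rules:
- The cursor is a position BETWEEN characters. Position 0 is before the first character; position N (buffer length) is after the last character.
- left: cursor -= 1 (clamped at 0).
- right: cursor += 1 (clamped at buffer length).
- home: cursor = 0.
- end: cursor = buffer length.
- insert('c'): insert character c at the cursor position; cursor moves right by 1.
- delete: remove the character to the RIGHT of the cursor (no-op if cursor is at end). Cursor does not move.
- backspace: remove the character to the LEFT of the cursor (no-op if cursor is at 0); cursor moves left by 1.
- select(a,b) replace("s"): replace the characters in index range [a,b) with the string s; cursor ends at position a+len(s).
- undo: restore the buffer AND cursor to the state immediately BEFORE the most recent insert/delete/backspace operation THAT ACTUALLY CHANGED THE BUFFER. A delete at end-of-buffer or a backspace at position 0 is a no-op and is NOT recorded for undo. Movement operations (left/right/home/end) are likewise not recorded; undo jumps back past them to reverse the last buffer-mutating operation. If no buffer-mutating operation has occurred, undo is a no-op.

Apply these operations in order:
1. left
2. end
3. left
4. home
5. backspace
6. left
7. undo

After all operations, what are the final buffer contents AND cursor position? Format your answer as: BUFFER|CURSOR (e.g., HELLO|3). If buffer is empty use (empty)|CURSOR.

After op 1 (left): buf='MFTL' cursor=0
After op 2 (end): buf='MFTL' cursor=4
After op 3 (left): buf='MFTL' cursor=3
After op 4 (home): buf='MFTL' cursor=0
After op 5 (backspace): buf='MFTL' cursor=0
After op 6 (left): buf='MFTL' cursor=0
After op 7 (undo): buf='MFTL' cursor=0

Answer: MFTL|0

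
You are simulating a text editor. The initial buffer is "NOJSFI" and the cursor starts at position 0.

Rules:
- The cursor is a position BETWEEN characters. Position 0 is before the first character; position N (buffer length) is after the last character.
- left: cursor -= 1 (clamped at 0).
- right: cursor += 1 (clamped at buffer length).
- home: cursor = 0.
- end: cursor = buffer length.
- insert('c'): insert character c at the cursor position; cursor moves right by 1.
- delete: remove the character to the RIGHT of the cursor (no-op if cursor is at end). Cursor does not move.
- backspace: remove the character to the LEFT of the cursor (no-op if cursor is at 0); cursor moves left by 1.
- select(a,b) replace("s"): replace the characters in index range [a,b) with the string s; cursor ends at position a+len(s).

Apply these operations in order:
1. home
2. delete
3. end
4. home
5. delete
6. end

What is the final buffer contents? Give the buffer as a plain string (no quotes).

Answer: JSFI

Derivation:
After op 1 (home): buf='NOJSFI' cursor=0
After op 2 (delete): buf='OJSFI' cursor=0
After op 3 (end): buf='OJSFI' cursor=5
After op 4 (home): buf='OJSFI' cursor=0
After op 5 (delete): buf='JSFI' cursor=0
After op 6 (end): buf='JSFI' cursor=4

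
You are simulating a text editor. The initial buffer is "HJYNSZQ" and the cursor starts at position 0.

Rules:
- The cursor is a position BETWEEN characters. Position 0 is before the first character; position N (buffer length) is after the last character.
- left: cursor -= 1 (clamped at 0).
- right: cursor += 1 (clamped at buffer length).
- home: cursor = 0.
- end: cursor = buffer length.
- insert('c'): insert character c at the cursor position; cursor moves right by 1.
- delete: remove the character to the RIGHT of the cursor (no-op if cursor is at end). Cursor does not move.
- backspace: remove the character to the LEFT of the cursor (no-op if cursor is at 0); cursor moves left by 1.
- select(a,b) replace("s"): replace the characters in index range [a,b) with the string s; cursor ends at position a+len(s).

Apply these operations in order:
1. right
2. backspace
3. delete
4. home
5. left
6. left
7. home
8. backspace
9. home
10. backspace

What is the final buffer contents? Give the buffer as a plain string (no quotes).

Answer: YNSZQ

Derivation:
After op 1 (right): buf='HJYNSZQ' cursor=1
After op 2 (backspace): buf='JYNSZQ' cursor=0
After op 3 (delete): buf='YNSZQ' cursor=0
After op 4 (home): buf='YNSZQ' cursor=0
After op 5 (left): buf='YNSZQ' cursor=0
After op 6 (left): buf='YNSZQ' cursor=0
After op 7 (home): buf='YNSZQ' cursor=0
After op 8 (backspace): buf='YNSZQ' cursor=0
After op 9 (home): buf='YNSZQ' cursor=0
After op 10 (backspace): buf='YNSZQ' cursor=0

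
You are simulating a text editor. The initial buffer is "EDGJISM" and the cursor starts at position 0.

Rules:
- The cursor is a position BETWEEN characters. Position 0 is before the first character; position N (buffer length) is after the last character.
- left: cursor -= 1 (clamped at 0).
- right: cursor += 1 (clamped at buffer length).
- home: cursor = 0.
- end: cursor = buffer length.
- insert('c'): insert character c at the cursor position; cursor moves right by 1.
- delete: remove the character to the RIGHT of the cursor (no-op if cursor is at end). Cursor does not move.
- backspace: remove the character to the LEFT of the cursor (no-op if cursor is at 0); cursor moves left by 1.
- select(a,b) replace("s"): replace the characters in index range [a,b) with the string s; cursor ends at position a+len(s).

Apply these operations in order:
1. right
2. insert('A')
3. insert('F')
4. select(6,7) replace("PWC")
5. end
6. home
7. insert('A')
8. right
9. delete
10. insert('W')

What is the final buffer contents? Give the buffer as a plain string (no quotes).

Answer: AEWFDGJPWCSM

Derivation:
After op 1 (right): buf='EDGJISM' cursor=1
After op 2 (insert('A')): buf='EADGJISM' cursor=2
After op 3 (insert('F')): buf='EAFDGJISM' cursor=3
After op 4 (select(6,7) replace("PWC")): buf='EAFDGJPWCSM' cursor=9
After op 5 (end): buf='EAFDGJPWCSM' cursor=11
After op 6 (home): buf='EAFDGJPWCSM' cursor=0
After op 7 (insert('A')): buf='AEAFDGJPWCSM' cursor=1
After op 8 (right): buf='AEAFDGJPWCSM' cursor=2
After op 9 (delete): buf='AEFDGJPWCSM' cursor=2
After op 10 (insert('W')): buf='AEWFDGJPWCSM' cursor=3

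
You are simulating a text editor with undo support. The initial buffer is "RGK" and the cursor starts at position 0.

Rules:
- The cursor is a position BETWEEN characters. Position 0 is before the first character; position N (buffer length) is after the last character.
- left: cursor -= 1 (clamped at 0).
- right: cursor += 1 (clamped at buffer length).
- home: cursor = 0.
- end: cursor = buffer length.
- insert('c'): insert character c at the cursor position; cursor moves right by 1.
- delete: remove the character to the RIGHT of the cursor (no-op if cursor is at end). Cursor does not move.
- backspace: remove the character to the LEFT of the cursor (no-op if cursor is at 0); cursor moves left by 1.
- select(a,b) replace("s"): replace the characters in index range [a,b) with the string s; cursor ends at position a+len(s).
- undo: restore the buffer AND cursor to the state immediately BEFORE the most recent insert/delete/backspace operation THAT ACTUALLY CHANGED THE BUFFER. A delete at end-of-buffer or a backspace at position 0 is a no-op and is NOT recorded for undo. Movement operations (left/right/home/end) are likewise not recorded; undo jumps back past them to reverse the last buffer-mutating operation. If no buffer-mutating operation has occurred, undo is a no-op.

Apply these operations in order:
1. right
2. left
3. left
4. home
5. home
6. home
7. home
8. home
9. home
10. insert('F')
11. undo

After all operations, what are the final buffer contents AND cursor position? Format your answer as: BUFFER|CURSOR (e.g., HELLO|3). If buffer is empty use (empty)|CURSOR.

Answer: RGK|0

Derivation:
After op 1 (right): buf='RGK' cursor=1
After op 2 (left): buf='RGK' cursor=0
After op 3 (left): buf='RGK' cursor=0
After op 4 (home): buf='RGK' cursor=0
After op 5 (home): buf='RGK' cursor=0
After op 6 (home): buf='RGK' cursor=0
After op 7 (home): buf='RGK' cursor=0
After op 8 (home): buf='RGK' cursor=0
After op 9 (home): buf='RGK' cursor=0
After op 10 (insert('F')): buf='FRGK' cursor=1
After op 11 (undo): buf='RGK' cursor=0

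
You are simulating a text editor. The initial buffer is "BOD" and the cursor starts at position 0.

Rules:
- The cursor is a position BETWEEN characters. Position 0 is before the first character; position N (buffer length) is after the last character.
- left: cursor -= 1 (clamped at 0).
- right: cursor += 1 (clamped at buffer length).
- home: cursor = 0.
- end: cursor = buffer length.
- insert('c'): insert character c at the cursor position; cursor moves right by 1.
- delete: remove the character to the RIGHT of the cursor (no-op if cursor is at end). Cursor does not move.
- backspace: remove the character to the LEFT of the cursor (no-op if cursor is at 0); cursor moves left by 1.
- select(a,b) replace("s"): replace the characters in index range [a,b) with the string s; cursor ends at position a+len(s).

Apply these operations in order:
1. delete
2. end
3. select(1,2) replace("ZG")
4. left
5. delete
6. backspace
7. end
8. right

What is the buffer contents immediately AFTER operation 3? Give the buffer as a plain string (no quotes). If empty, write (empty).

Answer: OZG

Derivation:
After op 1 (delete): buf='OD' cursor=0
After op 2 (end): buf='OD' cursor=2
After op 3 (select(1,2) replace("ZG")): buf='OZG' cursor=3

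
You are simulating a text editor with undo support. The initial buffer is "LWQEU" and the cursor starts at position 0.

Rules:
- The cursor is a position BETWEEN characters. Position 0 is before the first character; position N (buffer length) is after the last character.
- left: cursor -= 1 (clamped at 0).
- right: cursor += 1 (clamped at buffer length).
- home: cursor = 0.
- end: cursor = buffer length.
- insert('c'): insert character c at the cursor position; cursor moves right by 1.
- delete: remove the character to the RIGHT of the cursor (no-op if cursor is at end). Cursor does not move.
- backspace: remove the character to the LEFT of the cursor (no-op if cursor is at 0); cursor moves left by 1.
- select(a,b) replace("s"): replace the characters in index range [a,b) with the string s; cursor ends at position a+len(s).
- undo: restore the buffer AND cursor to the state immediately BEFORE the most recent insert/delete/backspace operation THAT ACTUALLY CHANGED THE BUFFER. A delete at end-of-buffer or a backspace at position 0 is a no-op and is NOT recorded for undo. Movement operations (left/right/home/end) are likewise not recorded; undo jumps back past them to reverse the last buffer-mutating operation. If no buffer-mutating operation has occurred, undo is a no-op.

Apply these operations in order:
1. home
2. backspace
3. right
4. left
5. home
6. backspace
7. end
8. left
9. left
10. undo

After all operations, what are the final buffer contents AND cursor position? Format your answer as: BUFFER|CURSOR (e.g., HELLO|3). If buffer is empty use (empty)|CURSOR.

Answer: LWQEU|3

Derivation:
After op 1 (home): buf='LWQEU' cursor=0
After op 2 (backspace): buf='LWQEU' cursor=0
After op 3 (right): buf='LWQEU' cursor=1
After op 4 (left): buf='LWQEU' cursor=0
After op 5 (home): buf='LWQEU' cursor=0
After op 6 (backspace): buf='LWQEU' cursor=0
After op 7 (end): buf='LWQEU' cursor=5
After op 8 (left): buf='LWQEU' cursor=4
After op 9 (left): buf='LWQEU' cursor=3
After op 10 (undo): buf='LWQEU' cursor=3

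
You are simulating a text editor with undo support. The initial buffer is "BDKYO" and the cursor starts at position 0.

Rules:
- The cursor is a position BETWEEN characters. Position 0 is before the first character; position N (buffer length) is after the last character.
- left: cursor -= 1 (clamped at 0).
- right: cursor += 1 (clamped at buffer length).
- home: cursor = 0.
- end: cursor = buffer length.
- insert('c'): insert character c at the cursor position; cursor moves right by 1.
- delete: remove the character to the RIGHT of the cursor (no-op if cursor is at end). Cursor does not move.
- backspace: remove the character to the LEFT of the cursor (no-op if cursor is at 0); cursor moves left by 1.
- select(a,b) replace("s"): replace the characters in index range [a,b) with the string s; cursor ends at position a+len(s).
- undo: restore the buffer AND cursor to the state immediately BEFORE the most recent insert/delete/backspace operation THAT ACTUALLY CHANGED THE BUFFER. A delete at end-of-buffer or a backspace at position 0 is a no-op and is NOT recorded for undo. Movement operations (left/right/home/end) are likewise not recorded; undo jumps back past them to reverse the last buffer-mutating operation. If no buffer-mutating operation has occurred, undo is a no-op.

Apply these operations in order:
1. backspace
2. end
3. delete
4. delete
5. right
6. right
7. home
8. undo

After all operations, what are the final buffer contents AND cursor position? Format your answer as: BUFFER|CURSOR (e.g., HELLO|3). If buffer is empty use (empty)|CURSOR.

After op 1 (backspace): buf='BDKYO' cursor=0
After op 2 (end): buf='BDKYO' cursor=5
After op 3 (delete): buf='BDKYO' cursor=5
After op 4 (delete): buf='BDKYO' cursor=5
After op 5 (right): buf='BDKYO' cursor=5
After op 6 (right): buf='BDKYO' cursor=5
After op 7 (home): buf='BDKYO' cursor=0
After op 8 (undo): buf='BDKYO' cursor=0

Answer: BDKYO|0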